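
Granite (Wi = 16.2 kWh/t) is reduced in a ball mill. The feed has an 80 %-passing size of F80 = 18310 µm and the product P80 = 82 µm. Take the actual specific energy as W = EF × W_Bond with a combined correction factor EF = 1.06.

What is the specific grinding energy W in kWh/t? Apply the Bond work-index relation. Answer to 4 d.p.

Bond:  W = 10 Wi (1/√P − 1/√F)
1/√82 = 0.110432;  1/√18310 = 0.007390
W = 10·16.2·(0.110432 − 0.007390) = 16.6927 kWh/t
With EF = 1.06: W = 16.6927·1.06 = 17.6943 kWh/t

W = 17.6943 kWh/t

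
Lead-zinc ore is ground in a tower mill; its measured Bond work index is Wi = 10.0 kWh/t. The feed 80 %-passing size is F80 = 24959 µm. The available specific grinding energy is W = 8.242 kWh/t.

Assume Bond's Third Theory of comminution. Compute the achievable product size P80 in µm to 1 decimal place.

W = 10·Wi·(P80^(-½) − F80^(-½))
P80^-0.5 = F80^-0.5 + W/(10 Wi)
  = 8.2420/(10·10.0) + 1/√24959 = 0.082420 + 0.006330 = 0.088750
P80 = (1/0.088750)² = 11.2676² = 126.96 µm

P80 = 127.0 µm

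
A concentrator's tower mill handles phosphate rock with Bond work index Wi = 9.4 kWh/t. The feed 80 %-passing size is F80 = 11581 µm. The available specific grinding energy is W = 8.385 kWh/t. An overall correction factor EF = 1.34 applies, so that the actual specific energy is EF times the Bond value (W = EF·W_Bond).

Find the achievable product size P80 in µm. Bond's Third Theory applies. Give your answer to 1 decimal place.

W = 10·Wi·(P80^(-½) − F80^(-½))
W_Bond = W / EF = 8.385 / 1.34 = 6.2575 kWh/t
⇒ 1/√P80 = W_Bond/(10 Wi) + 1/√F80
  = 6.2575/(10·9.4) + 1/√11581 = 0.066569 + 0.009292 = 0.075861
P80 = (1/0.075861)² = 13.1820² = 173.76 µm

P80 = 173.8 µm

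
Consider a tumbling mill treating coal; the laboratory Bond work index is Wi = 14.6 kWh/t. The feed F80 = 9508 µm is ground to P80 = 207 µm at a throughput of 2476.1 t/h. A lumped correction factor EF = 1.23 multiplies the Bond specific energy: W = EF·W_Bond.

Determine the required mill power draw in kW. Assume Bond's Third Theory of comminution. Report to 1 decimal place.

P = 26345.7 kW

W = 10·Wi·(P80^(-½) − F80^(-½))
W = 10·14.6·(1/√207 − 1/√9508) = 10·14.6·(0.059249) = 8.6504 kWh/t
With EF = 1.23: W = 8.6504·1.23 = 10.6400 kWh/t
Mill draw = 10.6400 × 2476.1 = 26345.7 kW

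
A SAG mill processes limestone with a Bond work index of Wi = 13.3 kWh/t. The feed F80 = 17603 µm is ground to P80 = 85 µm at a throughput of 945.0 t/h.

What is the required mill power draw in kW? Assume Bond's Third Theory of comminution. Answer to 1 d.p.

W = 10 Wi / √P80 − 10 Wi / √F80
W = 10·13.3·(1/√85 − 1/√17603) = 10·13.3·(0.100928) = 13.4234 kWh/t
Power = W × throughput = 13.4234 kWh/t × 945.0 t/h = 12685.1 kW

P = 12685.1 kW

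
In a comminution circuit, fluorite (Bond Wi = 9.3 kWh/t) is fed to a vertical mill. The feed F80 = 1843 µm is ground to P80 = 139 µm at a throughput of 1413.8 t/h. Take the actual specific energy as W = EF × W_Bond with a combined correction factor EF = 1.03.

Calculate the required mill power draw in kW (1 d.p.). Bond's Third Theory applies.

P = 8332.2 kW

W = 10·Wi·(P80^(-½) − F80^(-½))
W = 10·9.3·(1/√139 − 1/√1843) = 10·9.3·(0.061525) = 5.7218 kWh/t
W_actual = 1.03 × 5.7218 = 5.8935 kWh/t
Mill draw = 5.8935 × 1413.8 = 8332.2 kW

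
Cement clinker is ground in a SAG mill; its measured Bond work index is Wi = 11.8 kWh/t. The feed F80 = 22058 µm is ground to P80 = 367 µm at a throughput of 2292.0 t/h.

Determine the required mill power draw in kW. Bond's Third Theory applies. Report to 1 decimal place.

P = 12296.7 kW

W = 10·Wi·[P80^(−½) − F80^(−½)]
W = 10·11.8·(1/√367 − 1/√22058) = 10·11.8·(0.045466) = 5.3650 kWh/t
P = W·T = 5.3650·2292.0 = 12296.7 kW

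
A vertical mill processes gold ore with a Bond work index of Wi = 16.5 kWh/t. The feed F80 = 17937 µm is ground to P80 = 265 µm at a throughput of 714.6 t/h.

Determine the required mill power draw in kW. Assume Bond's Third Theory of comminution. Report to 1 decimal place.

Bond:  W = 10 Wi (1/√P − 1/√F)
W = 10·16.5·(1/√265 − 1/√17937) = 10·16.5·(0.053963) = 8.9039 kWh/t
P_mill = W·ṁ = 8.9039·714.6 = 6362.7 kW

P = 6362.7 kW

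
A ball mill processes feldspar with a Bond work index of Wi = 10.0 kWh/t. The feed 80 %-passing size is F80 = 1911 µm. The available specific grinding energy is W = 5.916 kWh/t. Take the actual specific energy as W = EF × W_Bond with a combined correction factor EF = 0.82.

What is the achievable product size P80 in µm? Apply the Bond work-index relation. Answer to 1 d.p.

P80 = 110.8 µm

Bond:  W = 10 Wi (1/√P − 1/√F)
W_Bond = W / EF = 5.916 / 0.82 = 7.2146 kWh/t
P80^(−½) = W_Bond/(10 Wi) + F80^(−½)
  = 7.2146/(10·10.0) + 1/√1911 = 0.072146 + 0.022875 = 0.095022
P80 = (1/0.095022)² = 10.5239² = 110.75 µm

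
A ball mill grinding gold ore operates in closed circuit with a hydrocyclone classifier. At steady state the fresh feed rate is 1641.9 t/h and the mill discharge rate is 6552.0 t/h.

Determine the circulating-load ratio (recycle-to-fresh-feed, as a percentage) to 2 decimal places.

CL = 299.05 %

Mill node: discharge = fresh + recycle.
R = M − F = 6552.0 − 1641.9 = 4910.1 t/h
CL = 100·R/F = 100·4910.1/1641.9 = 299.05 %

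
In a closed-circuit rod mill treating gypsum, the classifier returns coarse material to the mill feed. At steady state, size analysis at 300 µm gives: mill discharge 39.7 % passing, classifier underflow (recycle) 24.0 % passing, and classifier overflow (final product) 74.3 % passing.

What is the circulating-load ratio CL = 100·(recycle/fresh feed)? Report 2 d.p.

CL = 220.38 %

Classifier node, passing 300 µm:
r = (o − d)/(d − u)
r = (74.3 − 39.7)/(39.7 − 24.0) = 34.6/15.7 = 2.2038
CL = 100·r = 220.38 %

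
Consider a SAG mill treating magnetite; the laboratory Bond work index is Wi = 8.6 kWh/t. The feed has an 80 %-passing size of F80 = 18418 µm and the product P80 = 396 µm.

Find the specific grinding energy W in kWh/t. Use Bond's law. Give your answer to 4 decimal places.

W = 3.6880 kWh/t

W = 10 Wi (P80^-0.5 − F80^-0.5)
1/√396 = 0.050252;  1/√18418 = 0.007368
W = 10·8.6·(0.050252 − 0.007368) = 3.6880 kWh/t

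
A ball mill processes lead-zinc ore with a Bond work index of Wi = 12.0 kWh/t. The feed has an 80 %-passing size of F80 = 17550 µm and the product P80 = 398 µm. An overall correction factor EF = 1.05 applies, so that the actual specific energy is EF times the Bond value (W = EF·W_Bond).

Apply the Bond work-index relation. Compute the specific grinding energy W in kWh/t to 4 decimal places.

W = 5.3647 kWh/t

W = 10·Wi·[P80^(−½) − F80^(−½)]
1/√398 = 0.050125;  1/√17550 = 0.007549
W = 10·12.0·(0.050125 − 0.007549) = 5.1092 kWh/t
Corrected W = EF·W_Bond = 1.05·5.1092 = 5.3647 kWh/t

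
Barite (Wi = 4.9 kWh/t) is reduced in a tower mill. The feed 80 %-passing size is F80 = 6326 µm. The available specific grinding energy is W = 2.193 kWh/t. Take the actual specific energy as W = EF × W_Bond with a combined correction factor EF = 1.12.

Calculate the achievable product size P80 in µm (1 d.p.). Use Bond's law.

W_Bond = 10·Wi·(1/√P₈₀ − 1/√F₈₀)
W_Bond = W / EF = 2.193 / 1.12 = 1.9580 kWh/t
⇒ 1/√P80 = W_Bond/(10·Wi) + 1/√F80
  = 1.9580/(10·4.9) + 1/√6326 = 0.039960 + 0.012573 = 0.052533
P80 = (1/0.052533)² = 19.0357² = 362.36 µm

P80 = 362.4 µm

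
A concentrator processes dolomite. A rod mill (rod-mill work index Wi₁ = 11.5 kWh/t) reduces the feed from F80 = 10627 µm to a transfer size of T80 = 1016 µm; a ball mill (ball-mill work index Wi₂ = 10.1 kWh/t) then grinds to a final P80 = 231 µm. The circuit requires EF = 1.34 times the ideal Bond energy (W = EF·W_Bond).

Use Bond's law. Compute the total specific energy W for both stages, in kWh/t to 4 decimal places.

W = 10 Wi (P80^-0.5 − F80^-0.5)
Stage 1 (10627→1016 µm, Wi₁=11.5): W₁ = 10·11.5·(0.031373 − 0.009701) = 2.4923 kWh/t
Stage 2 (1016→231 µm, Wi₂=10.1): W₂ = 10·10.1·(0.065795 − 0.031373) = 3.4767 kWh/t
W = W₁ + W₂ = 2.4923 + 3.4767 = 5.9690 kWh/t
With EF = 1.34: W = 5.9690·1.34 = 7.9984 kWh/t

W = 7.9984 kWh/t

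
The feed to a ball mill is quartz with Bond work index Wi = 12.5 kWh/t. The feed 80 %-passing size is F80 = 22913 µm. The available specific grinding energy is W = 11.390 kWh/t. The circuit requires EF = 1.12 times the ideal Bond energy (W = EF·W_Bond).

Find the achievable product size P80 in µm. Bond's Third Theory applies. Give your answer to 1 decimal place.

W_Bond = 10·Wi·(1/√P₈₀ − 1/√F₈₀)
W_Bond = W / EF = 11.390 / 1.12 = 10.1696 kWh/t
⇒ 1/√P80 = W_Bond/(10 Wi) + 1/√F80
  = 10.1696/(10·12.5) + 1/√22913 = 0.081357 + 0.006606 = 0.087963
P80 = (1/0.087963)² = 11.3684² = 129.24 µm

P80 = 129.2 µm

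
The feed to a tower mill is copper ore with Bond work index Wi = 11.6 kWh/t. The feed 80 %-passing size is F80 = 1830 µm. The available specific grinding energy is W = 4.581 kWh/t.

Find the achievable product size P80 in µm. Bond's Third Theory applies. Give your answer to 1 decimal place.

P80 = 253.0 µm

W = 10·Wi·(P80^(-½) − F80^(-½))
1/√P80 = 1/√F80 + W/(10·Wi)
  = 4.5810/(10·11.6) + 1/√1830 = 0.039491 + 0.023376 = 0.062868
P80 = (1/0.062868)² = 15.9064² = 253.01 µm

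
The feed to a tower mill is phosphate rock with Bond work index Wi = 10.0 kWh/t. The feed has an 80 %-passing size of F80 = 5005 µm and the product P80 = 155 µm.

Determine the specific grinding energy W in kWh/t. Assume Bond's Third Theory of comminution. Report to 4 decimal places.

W = 6.6187 kWh/t

W = 10 Wi (P80^-0.5 − F80^-0.5)
1/√155 = 0.080322;  1/√5005 = 0.014135
W = 10·10.0·(0.080322 − 0.014135) = 6.6187 kWh/t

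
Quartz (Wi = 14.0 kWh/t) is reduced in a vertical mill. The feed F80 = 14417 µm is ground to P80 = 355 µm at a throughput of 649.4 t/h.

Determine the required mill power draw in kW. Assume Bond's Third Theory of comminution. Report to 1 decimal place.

W = 10·Wi·(P80^(-½) − F80^(-½))
W = 10·14.0·(1/√355 − 1/√14417) = 10·14.0·(0.044746) = 6.2644 kWh/t
P = W·T = 6.2644·649.4 = 4068.1 kW

P = 4068.1 kW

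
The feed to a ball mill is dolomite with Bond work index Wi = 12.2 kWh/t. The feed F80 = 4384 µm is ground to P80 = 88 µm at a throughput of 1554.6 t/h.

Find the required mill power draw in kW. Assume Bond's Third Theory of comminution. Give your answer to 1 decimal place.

W = 10 Wi / √P80 − 10 Wi / √F80
W = 10·12.2·(1/√88 − 1/√4384) = 10·12.2·(0.091497) = 11.1627 kWh/t
Power = W × throughput = 11.1627 kWh/t × 1554.6 t/h = 17353.5 kW

P = 17353.5 kW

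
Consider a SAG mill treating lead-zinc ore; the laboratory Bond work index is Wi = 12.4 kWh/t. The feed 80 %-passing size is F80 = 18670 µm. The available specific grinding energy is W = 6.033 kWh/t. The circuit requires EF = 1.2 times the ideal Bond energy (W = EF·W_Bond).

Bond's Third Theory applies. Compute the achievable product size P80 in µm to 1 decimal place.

P80 = 436.5 µm

W = 10·Wi·(P80^(-½) − F80^(-½))
W_Bond = W / EF = 6.033 / 1.2 = 5.0275 kWh/t
1/√P80 = 1/√F80 + W_Bond/(10·Wi)
  = 5.0275/(10·12.4) + 1/√18670 = 0.040544 + 0.007319 = 0.047863
P80 = (1/0.047863)² = 20.8930² = 436.52 µm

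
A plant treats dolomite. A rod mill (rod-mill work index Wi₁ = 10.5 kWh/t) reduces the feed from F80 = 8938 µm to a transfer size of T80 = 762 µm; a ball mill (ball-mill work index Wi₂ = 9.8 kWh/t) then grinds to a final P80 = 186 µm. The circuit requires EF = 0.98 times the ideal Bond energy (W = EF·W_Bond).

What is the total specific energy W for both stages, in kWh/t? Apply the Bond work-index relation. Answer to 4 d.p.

W = 6.2021 kWh/t

Bond: W = 10·Wi·(1/√P80 − 1/√F80)
Stage 1 (8938→762 µm, Wi₁=10.5): W₁ = 10·10.5·(0.036226 − 0.010577) = 2.6931 kWh/t
Stage 2 (762→186 µm, Wi₂=9.8): W₂ = 10·9.8·(0.073324 − 0.036226) = 3.6355 kWh/t
W = W₁ + W₂ = 2.6931 + 3.6355 = 6.3287 kWh/t
W_actual = 0.98 × 6.3287 = 6.2021 kWh/t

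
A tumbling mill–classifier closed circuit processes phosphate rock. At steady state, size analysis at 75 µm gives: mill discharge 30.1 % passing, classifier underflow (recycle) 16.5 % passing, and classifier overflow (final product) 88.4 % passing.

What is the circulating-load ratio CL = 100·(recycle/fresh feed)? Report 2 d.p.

Balance %-passing 75 µm (r = R/F):
(1+r)·d = r·u + o ⇒ r = (o−d)/(d−u)
r = (88.4 − 30.1)/(30.1 − 16.5) = 58.3/13.6 = 4.2868
CL = 100·r = 428.68 %

CL = 428.68 %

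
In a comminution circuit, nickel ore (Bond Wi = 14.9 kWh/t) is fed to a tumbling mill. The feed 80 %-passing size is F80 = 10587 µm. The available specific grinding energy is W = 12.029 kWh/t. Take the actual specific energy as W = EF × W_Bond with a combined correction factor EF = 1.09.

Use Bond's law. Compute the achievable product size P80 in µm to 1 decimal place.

P80 = 142.5 µm

Bond: W = 10·Wi·(1/√P80 − 1/√F80)
W_Bond = W / EF = 12.029 / 1.09 = 11.0358 kWh/t
⇒ 1/√P80 = W_Bond/(10 Wi) + 1/√F80
  = 11.0358/(10·14.9) + 1/√10587 = 0.074066 + 0.009719 = 0.083784
P80 = (1/0.083784)² = 11.9354² = 142.45 µm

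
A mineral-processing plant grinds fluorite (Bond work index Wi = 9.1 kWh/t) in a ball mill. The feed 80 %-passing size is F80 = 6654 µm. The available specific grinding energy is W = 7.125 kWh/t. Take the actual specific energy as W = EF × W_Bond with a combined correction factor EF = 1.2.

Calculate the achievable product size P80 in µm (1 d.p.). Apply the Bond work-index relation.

W = 10·Wi·(P80^(-½) − F80^(-½))
W_Bond = W / EF = 7.125 / 1.2 = 5.9375 kWh/t
⇒ 1/√P80 = W_Bond/(10 Wi) + 1/√F80
  = 5.9375/(10·9.1) + 1/√6654 = 0.065247 + 0.012259 = 0.077506
P80 = (1/0.077506)² = 12.9022² = 166.47 µm

P80 = 166.5 µm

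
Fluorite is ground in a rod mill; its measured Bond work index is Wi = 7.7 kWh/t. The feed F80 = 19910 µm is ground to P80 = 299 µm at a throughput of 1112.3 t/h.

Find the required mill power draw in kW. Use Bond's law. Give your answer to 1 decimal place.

P = 4346.1 kW

Bond: W = 10·Wi·(1/√P80 − 1/√F80)
W = 10·7.7·(1/√299 − 1/√19910) = 10·7.7·(0.050744) = 3.9073 kWh/t
Mill draw = 3.9073 × 1112.3 = 4346.1 kW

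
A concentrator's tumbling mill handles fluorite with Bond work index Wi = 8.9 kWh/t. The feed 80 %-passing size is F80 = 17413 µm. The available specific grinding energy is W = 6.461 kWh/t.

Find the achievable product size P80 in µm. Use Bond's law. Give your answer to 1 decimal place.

W = 10 Wi (1/√P80 − 1/√F80)  [Bond]
P80^-0.5 = F80^-0.5 + W/(10 Wi)
  = 6.4610/(10·8.9) + 1/√17413 = 0.072596 + 0.007578 = 0.080174
P80 = (1/0.080174)² = 12.4729² = 155.57 µm

P80 = 155.6 µm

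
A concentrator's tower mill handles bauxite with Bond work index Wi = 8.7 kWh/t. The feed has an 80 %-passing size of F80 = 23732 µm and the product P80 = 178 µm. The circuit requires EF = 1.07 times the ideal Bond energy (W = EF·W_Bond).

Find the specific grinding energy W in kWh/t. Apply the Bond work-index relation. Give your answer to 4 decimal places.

W = 6.3731 kWh/t

W = 10 Wi (P80^-0.5 − F80^-0.5)
1/√178 = 0.074953;  1/√23732 = 0.006491
W = 10·8.7·(0.074953 − 0.006491) = 5.9562 kWh/t
W_actual = 1.07 × 5.9562 = 6.3731 kWh/t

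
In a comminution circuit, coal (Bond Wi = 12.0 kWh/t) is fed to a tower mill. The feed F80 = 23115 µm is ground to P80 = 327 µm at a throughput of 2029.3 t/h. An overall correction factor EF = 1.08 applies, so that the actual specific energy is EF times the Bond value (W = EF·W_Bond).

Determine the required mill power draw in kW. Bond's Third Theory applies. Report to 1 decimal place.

Bond: W = 10·Wi·(1/√P80 − 1/√F80)
W = 10·12.0·(1/√327 − 1/√23115) = 10·12.0·(0.048723) = 5.8467 kWh/t
Apply correction: 5.8467 × 1.08 = 6.3145 kWh/t
P = W·T = 6.3145·2029.3 = 12813.9 kW

P = 12813.9 kW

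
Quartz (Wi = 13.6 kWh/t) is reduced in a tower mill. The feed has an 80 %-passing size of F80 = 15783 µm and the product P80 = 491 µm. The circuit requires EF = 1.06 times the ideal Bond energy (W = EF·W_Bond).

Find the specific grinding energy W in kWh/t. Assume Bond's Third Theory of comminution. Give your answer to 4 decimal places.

W = 10·Wi·(P80^(-½) − F80^(-½))
1/√491 = 0.045129;  1/√15783 = 0.007960
W = 10·13.6·(0.045129 − 0.007960) = 5.0551 kWh/t
Corrected W = EF·W_Bond = 1.06·5.0551 = 5.3584 kWh/t

W = 5.3584 kWh/t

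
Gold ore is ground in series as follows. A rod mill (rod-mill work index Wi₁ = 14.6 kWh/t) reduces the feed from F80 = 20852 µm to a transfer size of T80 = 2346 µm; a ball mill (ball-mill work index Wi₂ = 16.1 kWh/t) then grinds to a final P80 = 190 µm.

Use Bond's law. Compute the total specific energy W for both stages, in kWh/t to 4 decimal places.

Bond:  W = 10 Wi (1/√P − 1/√F)
Stage 1 (20852→2346 µm, Wi₁=14.6): W₁ = 10·14.6·(0.020646 − 0.006925) = 2.0033 kWh/t
Stage 2 (2346→190 µm, Wi₂=16.1): W₂ = 10·16.1·(0.072548 − 0.020646) = 8.3562 kWh/t
W = W₁ + W₂ = 2.0033 + 8.3562 = 10.3594 kWh/t

W = 10.3594 kWh/t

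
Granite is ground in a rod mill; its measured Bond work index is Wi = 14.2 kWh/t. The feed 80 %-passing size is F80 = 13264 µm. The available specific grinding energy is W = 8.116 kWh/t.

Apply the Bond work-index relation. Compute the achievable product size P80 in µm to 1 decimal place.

P80 = 230.7 µm

W = 10 Wi (P80^-0.5 − F80^-0.5)
P80^-0.5 = F80^-0.5 + W/(10 Wi)
  = 8.1160/(10·14.2) + 1/√13264 = 0.057155 + 0.008683 = 0.065838
P80 = (1/0.065838)² = 15.1888² = 230.70 µm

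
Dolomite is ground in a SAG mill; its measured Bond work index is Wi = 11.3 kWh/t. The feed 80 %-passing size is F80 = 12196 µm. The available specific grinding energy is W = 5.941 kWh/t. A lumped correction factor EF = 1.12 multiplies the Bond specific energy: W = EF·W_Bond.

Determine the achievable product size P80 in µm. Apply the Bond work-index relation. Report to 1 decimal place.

P80 = 318.9 µm

W = 10·Wi·[P80^(−½) − F80^(−½)]
W_Bond = W / EF = 5.941 / 1.12 = 5.3045 kWh/t
⇒ 1/√P80 = W_Bond/(10·Wi) + 1/√F80
  = 5.3045/(10·11.3) + 1/√12196 = 0.046942 + 0.009055 = 0.055997
P80 = (1/0.055997)² = 17.8580² = 318.91 µm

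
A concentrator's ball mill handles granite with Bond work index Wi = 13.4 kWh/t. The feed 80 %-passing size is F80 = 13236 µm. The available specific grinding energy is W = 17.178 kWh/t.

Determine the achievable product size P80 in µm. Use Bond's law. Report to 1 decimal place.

P80 = 53.4 µm

W_Bond = 10·Wi·(1/√P₈₀ − 1/√F₈₀)
⇒ 1/√P80 = W/(10·Wi) + 1/√F80
  = 17.1780/(10·13.4) + 1/√13236 = 0.128194 + 0.008692 = 0.136886
P80 = (1/0.136886)² = 7.3053² = 53.37 µm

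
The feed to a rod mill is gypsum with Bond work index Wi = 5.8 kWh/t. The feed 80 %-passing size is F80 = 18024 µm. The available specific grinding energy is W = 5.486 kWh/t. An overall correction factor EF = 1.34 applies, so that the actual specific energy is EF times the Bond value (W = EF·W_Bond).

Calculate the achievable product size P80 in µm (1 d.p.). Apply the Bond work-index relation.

P80 = 164.2 µm

Bond:  W = 10 Wi (1/√P − 1/√F)
W_Bond = W / EF = 5.486 / 1.34 = 4.0940 kWh/t
⇒ 1/√P80 = W_Bond/(10·Wi) + 1/√F80
  = 4.0940/(10·5.8) + 1/√18024 = 0.070587 + 0.007449 = 0.078035
P80 = (1/0.078035)² = 12.8147² = 164.22 µm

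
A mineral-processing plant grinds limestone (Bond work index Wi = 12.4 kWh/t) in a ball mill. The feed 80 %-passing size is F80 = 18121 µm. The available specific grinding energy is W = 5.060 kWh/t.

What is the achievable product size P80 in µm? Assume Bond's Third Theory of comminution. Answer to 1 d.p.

P80 = 429.8 µm

Bond: W = 10·Wi·(1/√P80 − 1/√F80)
⇒ 1/√P80 = W/(10·Wi) + 1/√F80
  = 5.0600/(10·12.4) + 1/√18121 = 0.040806 + 0.007429 = 0.048235
P80 = (1/0.048235)² = 20.7318² = 429.81 µm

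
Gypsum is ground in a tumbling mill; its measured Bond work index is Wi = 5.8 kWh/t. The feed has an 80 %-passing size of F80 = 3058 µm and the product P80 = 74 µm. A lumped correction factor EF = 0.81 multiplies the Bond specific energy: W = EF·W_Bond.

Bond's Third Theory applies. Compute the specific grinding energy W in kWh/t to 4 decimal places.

W = 4.6118 kWh/t

Bond: W = 10·Wi·(1/√P80 − 1/√F80)
1/√74 = 0.116248;  1/√3058 = 0.018083
W = 10·5.8·(0.116248 − 0.018083) = 5.6935 kWh/t
Apply correction: 5.6935 × 0.81 = 4.6118 kWh/t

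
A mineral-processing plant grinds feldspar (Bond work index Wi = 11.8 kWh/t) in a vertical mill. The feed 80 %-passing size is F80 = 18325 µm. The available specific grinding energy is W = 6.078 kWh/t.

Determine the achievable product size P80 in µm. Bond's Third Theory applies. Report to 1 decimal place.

W = 10 Wi (1/√P80 − 1/√F80)  [Bond]
P80^(−½) = W/(10 Wi) + F80^(−½)
  = 6.0780/(10·11.8) + 1/√18325 = 0.051508 + 0.007387 = 0.058896
P80 = (1/0.058896)² = 16.9792² = 288.29 µm

P80 = 288.3 µm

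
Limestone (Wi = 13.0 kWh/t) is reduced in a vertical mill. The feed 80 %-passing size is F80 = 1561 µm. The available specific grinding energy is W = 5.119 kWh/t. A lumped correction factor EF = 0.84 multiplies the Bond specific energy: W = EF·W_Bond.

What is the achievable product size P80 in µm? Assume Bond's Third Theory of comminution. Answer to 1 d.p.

Bond: W = 10·Wi·(1/√P80 − 1/√F80)
W_Bond = W / EF = 5.119 / 0.84 = 6.0940 kWh/t
⇒ 1/√P80 = W_Bond/(10 Wi) + 1/√F80
  = 6.0940/(10·13.0) + 1/√1561 = 0.046877 + 0.025310 = 0.072188
P80 = (1/0.072188)² = 13.8528² = 191.90 µm

P80 = 191.9 µm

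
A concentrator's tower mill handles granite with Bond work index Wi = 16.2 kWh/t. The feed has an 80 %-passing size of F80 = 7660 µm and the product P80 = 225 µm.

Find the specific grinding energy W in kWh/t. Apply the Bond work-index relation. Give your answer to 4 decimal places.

W = 8.9490 kWh/t

W = 10 Wi (1/√P80 − 1/√F80)  [Bond]
1/√225 = 0.066667;  1/√7660 = 0.011426
W = 10·16.2·(0.066667 − 0.011426) = 8.9490 kWh/t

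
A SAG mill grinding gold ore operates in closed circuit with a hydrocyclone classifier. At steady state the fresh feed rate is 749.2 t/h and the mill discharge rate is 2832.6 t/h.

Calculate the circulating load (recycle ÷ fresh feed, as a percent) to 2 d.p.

CL = 278.08 %

Steady state: M = F + R.
R = M − F = 2832.6 − 749.2 = 2083.4 t/h
CL = 100·R/F = 100·2083.4/749.2 = 278.08 %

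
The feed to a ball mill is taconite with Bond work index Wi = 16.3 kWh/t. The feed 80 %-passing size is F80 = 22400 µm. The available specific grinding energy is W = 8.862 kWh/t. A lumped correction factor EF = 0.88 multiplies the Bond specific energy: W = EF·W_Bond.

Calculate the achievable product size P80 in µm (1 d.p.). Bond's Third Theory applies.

W = 10 Wi / √P80 − 10 Wi / √F80
W_Bond = W / EF = 8.862 / 0.88 = 10.0705 kWh/t
P80^-0.5 = F80^-0.5 + W_Bond/(10 Wi)
  = 10.0705/(10·16.3) + 1/√22400 = 0.061782 + 0.006682 = 0.068463
P80 = (1/0.068463)² = 14.6063² = 213.34 µm

P80 = 213.3 µm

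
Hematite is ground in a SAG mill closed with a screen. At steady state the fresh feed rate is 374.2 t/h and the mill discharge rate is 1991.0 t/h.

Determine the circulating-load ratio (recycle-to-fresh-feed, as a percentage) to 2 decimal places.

CL = 432.07 %

Mill node: discharge = fresh + recycle.
R = M − F = 1991.0 − 374.2 = 1616.8 t/h
CL = 100·R/F = 100·1616.8/374.2 = 432.07 %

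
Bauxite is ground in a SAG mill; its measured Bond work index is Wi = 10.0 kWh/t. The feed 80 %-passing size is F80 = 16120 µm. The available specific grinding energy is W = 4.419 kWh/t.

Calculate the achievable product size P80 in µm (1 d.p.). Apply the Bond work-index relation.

W = 10 Wi / √P80 − 10 Wi / √F80
P80^-0.5 = F80^-0.5 + W/(10 Wi)
  = 4.4190/(10·10.0) + 1/√16120 = 0.044190 + 0.007876 = 0.052066
P80 = (1/0.052066)² = 19.2063² = 368.88 µm

P80 = 368.9 µm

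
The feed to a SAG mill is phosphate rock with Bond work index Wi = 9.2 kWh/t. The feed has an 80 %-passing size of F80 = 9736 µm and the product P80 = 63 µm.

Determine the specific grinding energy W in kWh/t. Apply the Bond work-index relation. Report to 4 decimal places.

W = 10 Wi (1/√P80 − 1/√F80)  [Bond]
1/√63 = 0.125988;  1/√9736 = 0.010135
W = 10·9.2·(0.125988 − 0.010135) = 10.6585 kWh/t

W = 10.6585 kWh/t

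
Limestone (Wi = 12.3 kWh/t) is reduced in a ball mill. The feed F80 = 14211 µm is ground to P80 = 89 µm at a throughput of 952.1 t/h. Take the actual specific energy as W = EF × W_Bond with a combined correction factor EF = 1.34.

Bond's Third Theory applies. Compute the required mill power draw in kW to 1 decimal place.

W = 10 Wi (1/√P80 − 1/√F80)  [Bond]
W = 10·12.3·(1/√89 − 1/√14211) = 10·12.3·(0.097611) = 12.0062 kWh/t
W_actual = 1.34 × 12.0062 = 16.0883 kWh/t
Mill draw = 16.0883 × 952.1 = 15317.7 kW

P = 15317.7 kW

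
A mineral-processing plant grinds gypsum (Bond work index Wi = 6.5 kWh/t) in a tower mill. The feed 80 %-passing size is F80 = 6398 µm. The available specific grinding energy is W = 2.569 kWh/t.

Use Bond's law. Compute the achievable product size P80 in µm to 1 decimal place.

P80 = 369.5 µm

W = 10·Wi·(P80^(-½) − F80^(-½))
1/√P80 = 1/√F80 + W/(10·Wi)
  = 2.5690/(10·6.5) + 1/√6398 = 0.039523 + 0.012502 = 0.052025
P80 = (1/0.052025)² = 19.2215² = 369.47 µm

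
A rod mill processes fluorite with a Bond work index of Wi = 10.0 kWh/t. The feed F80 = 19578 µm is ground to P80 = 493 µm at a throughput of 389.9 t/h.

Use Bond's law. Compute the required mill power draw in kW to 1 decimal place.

W_Bond = 10·Wi·(1/√P₈₀ − 1/√F₈₀)
W = 10·10.0·(1/√493 − 1/√19578) = 10·10.0·(0.037891) = 3.7891 kWh/t
Mill draw = 3.7891 × 389.9 = 1477.4 kW

P = 1477.4 kW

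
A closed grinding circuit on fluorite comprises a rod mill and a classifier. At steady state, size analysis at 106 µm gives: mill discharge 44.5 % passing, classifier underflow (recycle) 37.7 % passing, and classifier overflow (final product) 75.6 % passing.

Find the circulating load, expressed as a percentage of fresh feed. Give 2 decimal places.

Let r = R/F. Size balance at 106 µm:
(1+r)d = ru + o → r = (o−d)/(d−u)
r = (75.6 − 44.5)/(44.5 − 37.7) = 31.1/6.8 = 4.5735
CL = 100·r = 457.35 %

CL = 457.35 %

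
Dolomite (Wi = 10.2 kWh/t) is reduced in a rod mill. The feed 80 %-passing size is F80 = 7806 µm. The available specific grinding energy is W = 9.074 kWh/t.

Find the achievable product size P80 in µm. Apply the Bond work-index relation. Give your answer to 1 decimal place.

W = 10·Wi·(P80^(-½) − F80^(-½))
⇒ 1/√P80 = W/(10·Wi) + 1/√F80
  = 9.0740/(10·10.2) + 1/√7806 = 0.088961 + 0.011318 = 0.100279
P80 = (1/0.100279)² = 9.9722² = 99.44 µm

P80 = 99.4 µm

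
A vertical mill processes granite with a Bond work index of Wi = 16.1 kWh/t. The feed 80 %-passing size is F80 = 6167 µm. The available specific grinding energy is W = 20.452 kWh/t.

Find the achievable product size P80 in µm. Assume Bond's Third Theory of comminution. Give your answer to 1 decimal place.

W = 10 Wi (1/√P80 − 1/√F80)  [Bond]
P80^-0.5 = F80^-0.5 + W/(10 Wi)
  = 20.4520/(10·16.1) + 1/√6167 = 0.127031 + 0.012734 = 0.139765
P80 = (1/0.139765)² = 7.1549² = 51.19 µm

P80 = 51.2 µm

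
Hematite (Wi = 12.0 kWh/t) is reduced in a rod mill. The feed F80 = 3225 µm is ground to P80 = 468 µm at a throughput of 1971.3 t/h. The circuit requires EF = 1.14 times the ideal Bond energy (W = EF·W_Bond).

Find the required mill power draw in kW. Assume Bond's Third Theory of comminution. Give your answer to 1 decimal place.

P = 7717.0 kW

W = 10·Wi·(P80^(-½) − F80^(-½))
W = 10·12.0·(1/√468 − 1/√3225) = 10·12.0·(0.028616) = 3.4339 kWh/t
W_actual = 1.14 × 3.4339 = 3.9147 kWh/t
Power = W × throughput = 3.9147 kWh/t × 1971.3 t/h = 7717.0 kW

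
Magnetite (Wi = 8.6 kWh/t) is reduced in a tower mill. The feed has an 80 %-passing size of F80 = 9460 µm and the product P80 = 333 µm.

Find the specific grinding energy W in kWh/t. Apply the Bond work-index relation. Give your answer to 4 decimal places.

W = 3.8286 kWh/t

W = 10 Wi (P80^-0.5 − F80^-0.5)
1/√333 = 0.054800;  1/√9460 = 0.010281
W = 10·8.6·(0.054800 − 0.010281) = 3.8286 kWh/t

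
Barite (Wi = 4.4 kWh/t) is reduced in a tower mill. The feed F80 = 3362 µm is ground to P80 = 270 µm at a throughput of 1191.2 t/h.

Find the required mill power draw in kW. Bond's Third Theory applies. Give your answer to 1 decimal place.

W = 10 Wi (P80^-0.5 − F80^-0.5)
W = 10·4.4·(1/√270 − 1/√3362) = 10·4.4·(0.043612) = 1.9189 kWh/t
P_mill = W·ṁ = 1.9189·1191.2 = 2285.8 kW

P = 2285.8 kW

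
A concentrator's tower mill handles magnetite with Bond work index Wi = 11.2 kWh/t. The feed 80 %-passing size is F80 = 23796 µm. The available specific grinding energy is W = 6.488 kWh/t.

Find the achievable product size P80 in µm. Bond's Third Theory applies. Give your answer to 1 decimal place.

W = 10·Wi·[P80^(−½) − F80^(−½)]
⇒ 1/√P80 = W/(10·Wi) + 1/√F80
  = 6.4880/(10·11.2) + 1/√23796 = 0.057929 + 0.006483 = 0.064411
P80 = (1/0.064411)² = 15.5253² = 241.03 µm

P80 = 241.0 µm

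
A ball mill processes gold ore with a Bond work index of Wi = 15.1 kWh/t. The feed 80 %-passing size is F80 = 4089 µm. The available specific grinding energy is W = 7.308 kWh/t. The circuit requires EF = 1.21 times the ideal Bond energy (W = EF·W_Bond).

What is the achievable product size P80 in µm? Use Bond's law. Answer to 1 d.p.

W = 10 Wi / √P80 − 10 Wi / √F80
W_Bond = W / EF = 7.308 / 1.21 = 6.0397 kWh/t
⇒ 1/√P80 = W_Bond/(10 Wi) + 1/√F80
  = 6.0397/(10·15.1) + 1/√4089 = 0.039998 + 0.015638 = 0.055636
P80 = (1/0.055636)² = 17.9739² = 323.06 µm

P80 = 323.1 µm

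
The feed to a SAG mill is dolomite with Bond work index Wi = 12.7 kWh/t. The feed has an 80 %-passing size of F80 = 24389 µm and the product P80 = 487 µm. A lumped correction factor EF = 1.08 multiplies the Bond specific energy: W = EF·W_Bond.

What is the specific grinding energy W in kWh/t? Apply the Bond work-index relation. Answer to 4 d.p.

W = 5.3370 kWh/t

W = 10·Wi·[P80^(−½) − F80^(−½)]
1/√487 = 0.045314;  1/√24389 = 0.006403
W = 10·12.7·(0.045314 − 0.006403) = 4.9417 kWh/t
Corrected W = EF·W_Bond = 1.08·4.9417 = 5.3370 kWh/t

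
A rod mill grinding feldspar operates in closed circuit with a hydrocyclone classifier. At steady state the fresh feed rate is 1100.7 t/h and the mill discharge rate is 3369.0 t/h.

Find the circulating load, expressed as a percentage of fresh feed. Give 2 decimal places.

M = F + R at steady state, so:
R = M − F = 3369.0 − 1100.7 = 2268.3 t/h
CL = 100·R/F = 100·2268.3/1100.7 = 206.08 %

CL = 206.08 %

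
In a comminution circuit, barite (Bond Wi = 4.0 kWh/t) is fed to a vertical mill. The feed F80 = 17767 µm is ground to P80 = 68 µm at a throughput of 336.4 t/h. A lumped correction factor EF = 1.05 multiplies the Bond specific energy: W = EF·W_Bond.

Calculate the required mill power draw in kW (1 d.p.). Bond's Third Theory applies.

P = 1607.4 kW

W = 10 Wi (P80^-0.5 − F80^-0.5)
W = 10·4.0·(1/√68 − 1/√17767) = 10·4.0·(0.113766) = 4.5506 kWh/t
Apply correction: 4.5506 × 1.05 = 4.7782 kWh/t
Mill draw = 4.7782 × 336.4 = 1607.4 kW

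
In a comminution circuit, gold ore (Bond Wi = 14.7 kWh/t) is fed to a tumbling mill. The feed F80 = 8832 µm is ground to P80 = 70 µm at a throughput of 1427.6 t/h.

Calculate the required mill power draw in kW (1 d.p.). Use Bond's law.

P = 22849.7 kW

W = 10·Wi·(P80^(-½) − F80^(-½))
W = 10·14.7·(1/√70 − 1/√8832) = 10·14.7·(0.108882) = 16.0057 kWh/t
P_mill = W·ṁ = 16.0057·1427.6 = 22849.7 kW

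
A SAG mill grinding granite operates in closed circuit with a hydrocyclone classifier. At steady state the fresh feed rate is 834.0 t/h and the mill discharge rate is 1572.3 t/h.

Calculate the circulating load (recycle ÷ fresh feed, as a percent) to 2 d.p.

Steady state: M = F + R.
R = M − F = 1572.3 − 834.0 = 738.3 t/h
CL = 100·R/F = 100·738.3/834.0 = 88.53 %

CL = 88.53 %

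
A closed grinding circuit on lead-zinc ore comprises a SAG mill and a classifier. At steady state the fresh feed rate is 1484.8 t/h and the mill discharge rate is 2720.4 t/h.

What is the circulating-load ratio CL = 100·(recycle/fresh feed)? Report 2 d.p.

Mill node: discharge = fresh + recycle.
R = M − F = 2720.4 − 1484.8 = 1235.6 t/h
CL = 100·R/F = 100·1235.6/1484.8 = 83.22 %

CL = 83.22 %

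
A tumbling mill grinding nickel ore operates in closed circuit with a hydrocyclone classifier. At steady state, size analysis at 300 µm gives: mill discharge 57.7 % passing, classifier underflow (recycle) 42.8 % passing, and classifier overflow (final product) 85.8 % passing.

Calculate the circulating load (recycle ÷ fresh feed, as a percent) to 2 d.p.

Mass balance on the −300 µm fraction:
(1+r)d = ru + o → r = (o−d)/(d−u)
r = (85.8 − 57.7)/(57.7 − 42.8) = 28.1/14.9 = 1.8859
CL = 100·r = 188.59 %

CL = 188.59 %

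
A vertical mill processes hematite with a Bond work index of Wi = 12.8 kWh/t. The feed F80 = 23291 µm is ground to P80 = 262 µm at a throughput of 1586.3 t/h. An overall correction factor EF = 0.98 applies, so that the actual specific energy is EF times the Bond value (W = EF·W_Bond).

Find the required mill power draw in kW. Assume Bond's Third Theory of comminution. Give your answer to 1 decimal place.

Bond: W = 10·Wi·(1/√P80 − 1/√F80)
W = 10·12.8·(1/√262 − 1/√23291) = 10·12.8·(0.055228) = 7.0691 kWh/t
With EF = 0.98: W = 7.0691·0.98 = 6.9278 kWh/t
Power = W × throughput = 6.9278 kWh/t × 1586.3 t/h = 10989.5 kW

P = 10989.5 kW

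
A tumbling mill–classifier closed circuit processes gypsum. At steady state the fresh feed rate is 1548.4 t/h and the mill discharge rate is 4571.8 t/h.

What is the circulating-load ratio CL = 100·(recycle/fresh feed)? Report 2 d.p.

CL = 195.26 %

Steady state: M = F + R.
R = M − F = 4571.8 − 1548.4 = 3023.4 t/h
CL = 100·R/F = 100·3023.4/1548.4 = 195.26 %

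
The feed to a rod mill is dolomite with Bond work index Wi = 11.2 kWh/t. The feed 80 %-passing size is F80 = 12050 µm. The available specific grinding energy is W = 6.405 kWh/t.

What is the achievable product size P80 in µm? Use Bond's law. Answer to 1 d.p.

W = 10 Wi (P80^-0.5 − F80^-0.5)
1/√P80 = 1/√F80 + W/(10·Wi)
  = 6.4050/(10·11.2) + 1/√12050 = 0.057188 + 0.009110 = 0.066297
P80 = (1/0.066297)² = 15.0836² = 227.51 µm

P80 = 227.5 µm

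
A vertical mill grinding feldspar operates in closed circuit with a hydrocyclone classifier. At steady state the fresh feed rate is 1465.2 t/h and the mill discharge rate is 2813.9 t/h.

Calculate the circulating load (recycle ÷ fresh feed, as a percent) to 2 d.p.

Discharge = new feed + return, hence
R = M − F = 2813.9 − 1465.2 = 1348.7 t/h
CL = 100·R/F = 100·1348.7/1465.2 = 92.05 %

CL = 92.05 %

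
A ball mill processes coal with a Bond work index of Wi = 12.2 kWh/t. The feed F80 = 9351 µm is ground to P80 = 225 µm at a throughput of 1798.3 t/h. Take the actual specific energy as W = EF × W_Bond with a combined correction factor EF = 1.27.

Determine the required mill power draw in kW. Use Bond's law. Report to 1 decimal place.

Bond:  W = 10 Wi (1/√P − 1/√F)
W = 10·12.2·(1/√225 − 1/√9351) = 10·12.2·(0.056325) = 6.8717 kWh/t
W_actual = 1.27 × 6.8717 = 8.7271 kWh/t
Mill draw = 8.7271 × 1798.3 = 15693.9 kW

P = 15693.9 kW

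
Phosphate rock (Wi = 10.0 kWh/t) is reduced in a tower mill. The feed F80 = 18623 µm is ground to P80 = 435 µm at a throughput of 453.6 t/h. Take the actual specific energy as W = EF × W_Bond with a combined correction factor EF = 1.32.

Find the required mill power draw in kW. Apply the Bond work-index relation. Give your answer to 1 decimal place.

W = 10 Wi (P80^-0.5 − F80^-0.5)
W = 10·10.0·(1/√435 − 1/√18623) = 10·10.0·(0.040619) = 4.0619 kWh/t
Apply correction: 4.0619 × 1.32 = 5.3616 kWh/t
P_mill = W·ṁ = 5.3616·453.6 = 2432.0 kW

P = 2432.0 kW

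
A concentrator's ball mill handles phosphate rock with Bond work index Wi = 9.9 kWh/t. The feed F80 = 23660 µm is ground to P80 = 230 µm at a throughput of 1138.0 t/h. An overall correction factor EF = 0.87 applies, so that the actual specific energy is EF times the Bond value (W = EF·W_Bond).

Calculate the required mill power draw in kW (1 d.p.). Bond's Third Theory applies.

Bond: W = 10·Wi·(1/√P80 − 1/√F80)
W = 10·9.9·(1/√230 − 1/√23660) = 10·9.9·(0.059437) = 5.8842 kWh/t
Apply correction: 5.8842 × 0.87 = 5.1193 kWh/t
P_mill = W·ṁ = 5.1193·1138.0 = 5825.8 kW

P = 5825.8 kW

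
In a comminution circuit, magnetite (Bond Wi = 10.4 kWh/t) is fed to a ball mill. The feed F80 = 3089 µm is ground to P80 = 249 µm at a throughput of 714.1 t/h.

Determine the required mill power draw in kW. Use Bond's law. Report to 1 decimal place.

W = 10·Wi·[P80^(−½) − F80^(−½)]
W = 10·10.4·(1/√249 − 1/√3089) = 10·10.4·(0.045380) = 4.7195 kWh/t
Power = W × throughput = 4.7195 kWh/t × 714.1 t/h = 3370.2 kW

P = 3370.2 kW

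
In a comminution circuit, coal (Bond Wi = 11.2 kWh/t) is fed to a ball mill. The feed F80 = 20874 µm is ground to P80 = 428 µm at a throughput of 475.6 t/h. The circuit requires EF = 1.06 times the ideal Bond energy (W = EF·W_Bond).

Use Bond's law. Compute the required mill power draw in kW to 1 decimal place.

W = 10 Wi (1/√P80 − 1/√F80)  [Bond]
W = 10·11.2·(1/√428 − 1/√20874) = 10·11.2·(0.041415) = 4.6385 kWh/t
Corrected W = EF·W_Bond = 1.06·4.6385 = 4.9168 kWh/t
Power = W × throughput = 4.9168 kWh/t × 475.6 t/h = 2338.4 kW

P = 2338.4 kW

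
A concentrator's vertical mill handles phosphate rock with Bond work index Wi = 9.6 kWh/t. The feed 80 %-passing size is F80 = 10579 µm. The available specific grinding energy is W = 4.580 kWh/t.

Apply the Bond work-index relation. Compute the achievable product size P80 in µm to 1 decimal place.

P80 = 303.2 µm

Bond: W = 10·Wi·(1/√P80 − 1/√F80)
P80^-0.5 = F80^-0.5 + W/(10 Wi)
  = 4.5800/(10·9.6) + 1/√10579 = 0.047708 + 0.009722 = 0.057431
P80 = (1/0.057431)² = 17.4123² = 303.19 µm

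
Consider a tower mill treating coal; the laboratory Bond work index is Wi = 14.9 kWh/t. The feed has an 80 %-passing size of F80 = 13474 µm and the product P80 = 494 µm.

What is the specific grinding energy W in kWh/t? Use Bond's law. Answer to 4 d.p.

W = 10 Wi (1/√P80 − 1/√F80)  [Bond]
1/√494 = 0.044992;  1/√13474 = 0.008615
W = 10·14.9·(0.044992 − 0.008615) = 5.4202 kWh/t

W = 5.4202 kWh/t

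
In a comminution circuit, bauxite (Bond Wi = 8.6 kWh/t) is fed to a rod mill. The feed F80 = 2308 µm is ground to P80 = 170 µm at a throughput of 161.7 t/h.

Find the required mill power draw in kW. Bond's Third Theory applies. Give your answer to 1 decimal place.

Bond:  W = 10 Wi (1/√P − 1/√F)
W = 10·8.6·(1/√170 − 1/√2308) = 10·8.6·(0.055881) = 4.8058 kWh/t
Power = W × throughput = 4.8058 kWh/t × 161.7 t/h = 777.1 kW

P = 777.1 kW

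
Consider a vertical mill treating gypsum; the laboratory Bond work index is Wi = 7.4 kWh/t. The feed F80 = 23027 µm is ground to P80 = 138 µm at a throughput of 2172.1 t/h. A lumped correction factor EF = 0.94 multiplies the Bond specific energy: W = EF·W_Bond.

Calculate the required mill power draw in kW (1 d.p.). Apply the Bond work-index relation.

P = 11866.1 kW

W = 10·Wi·(P80^(-½) − F80^(-½))
W = 10·7.4·(1/√138 − 1/√23027) = 10·7.4·(0.078536) = 5.8116 kWh/t
With EF = 0.94: W = 5.8116·0.94 = 5.4629 kWh/t
P = W·T = 5.4629·2172.1 = 11866.1 kW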